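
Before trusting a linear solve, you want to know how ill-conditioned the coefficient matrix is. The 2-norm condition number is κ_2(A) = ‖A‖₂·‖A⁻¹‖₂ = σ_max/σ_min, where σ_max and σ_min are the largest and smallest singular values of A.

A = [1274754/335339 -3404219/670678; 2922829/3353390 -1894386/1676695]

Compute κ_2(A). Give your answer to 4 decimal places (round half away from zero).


327.1600

M = AᵀA = [101750568361/6689604100 -33915975912/1672401025; -33915975912/1672401025 180887845489/6689604100]. tr(M)=5652768277/133792082, det(M)=17850625/1070336656
λ_max, λ_min = (5652768277/133792082 ± √7988148764328918276/4475080301473681)/2 = 169/4, 105625/267584164
so κ_2 = √((169/4) / (105625/267584164)) = 327.1600


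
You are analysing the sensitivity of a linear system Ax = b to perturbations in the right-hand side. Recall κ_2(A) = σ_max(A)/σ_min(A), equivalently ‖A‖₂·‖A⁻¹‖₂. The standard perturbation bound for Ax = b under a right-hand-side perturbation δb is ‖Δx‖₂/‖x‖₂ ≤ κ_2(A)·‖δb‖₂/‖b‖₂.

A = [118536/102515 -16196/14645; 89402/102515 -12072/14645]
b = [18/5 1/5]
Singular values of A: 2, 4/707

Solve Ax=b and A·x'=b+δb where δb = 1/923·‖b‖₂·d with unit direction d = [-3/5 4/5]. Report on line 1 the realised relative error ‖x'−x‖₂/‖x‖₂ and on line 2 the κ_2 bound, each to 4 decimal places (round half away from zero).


0.0020
0.3830

σ_max = 2, σ_min = 4/707
κ_2(A) = 2 / (4/707) = 353.5000
perturbation bound = 353.5000·1/923 = 0.3830
solve Ax = b  →  x = [-242.7069 -257.0172]
‖b‖ = 3.6056, ‖x‖ = 353.5032
with δb = [-0.0023 0.0031], A·Δx = δb → ‖Δx‖ = 0.6904
realised ‖Δx‖/‖x‖ = 0.0020
tightness: 0.0020 against a bound of 0.3830 (unrounded ratio ≈ 0.0051)


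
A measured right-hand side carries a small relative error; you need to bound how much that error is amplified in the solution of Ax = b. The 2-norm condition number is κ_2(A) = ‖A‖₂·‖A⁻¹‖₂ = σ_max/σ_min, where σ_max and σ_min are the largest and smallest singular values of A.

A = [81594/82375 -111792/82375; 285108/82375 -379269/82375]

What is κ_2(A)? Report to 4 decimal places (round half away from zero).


263.6000

M = AᵀA = [140710644/10857025 -187606692/10857025; -187606692/10857025 250147881/10857025]. tr(M)=15634341/434281, det(M)=8100/434281
solving λ² − 15634341/434281·λ + 8100/434281 = 0 gives λ = 36, 225/434281
κ_2(A) = √(λ_max/λ_min) = √(36 / (225/434281)) = 263.6000


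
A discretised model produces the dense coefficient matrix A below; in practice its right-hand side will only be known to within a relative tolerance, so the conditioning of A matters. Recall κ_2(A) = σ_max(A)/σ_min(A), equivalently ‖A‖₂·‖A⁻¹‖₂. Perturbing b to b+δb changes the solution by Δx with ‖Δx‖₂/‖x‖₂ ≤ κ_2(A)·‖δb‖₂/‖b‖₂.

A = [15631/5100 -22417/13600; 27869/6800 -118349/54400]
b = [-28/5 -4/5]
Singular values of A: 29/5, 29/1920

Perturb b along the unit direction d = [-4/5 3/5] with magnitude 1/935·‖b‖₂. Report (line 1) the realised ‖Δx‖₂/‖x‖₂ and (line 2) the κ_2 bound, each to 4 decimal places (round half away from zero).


0.0015
0.4107

from the listed singular values, σ₁ = 29/5, σ_n = 29/1920
κ = σ_max/σ_min = (29/5)/(29/1920) = 384.0000
worst-case relative error ≤ 384.0000 × 1/935 = 0.4107
solve Ax = b  →  x = [124.0162 233.9959]
‖b‖₂ = 5.6569 and ‖x‖₂ = 264.8285
Δx = A⁻¹·δb where δb = 1/935·5.6569·d; ‖Δx‖ = 0.4006
relative error = 0.0015
so the bound overstates the realised error by a factor of ≈ 271.5299 (computed from the unrounded values)


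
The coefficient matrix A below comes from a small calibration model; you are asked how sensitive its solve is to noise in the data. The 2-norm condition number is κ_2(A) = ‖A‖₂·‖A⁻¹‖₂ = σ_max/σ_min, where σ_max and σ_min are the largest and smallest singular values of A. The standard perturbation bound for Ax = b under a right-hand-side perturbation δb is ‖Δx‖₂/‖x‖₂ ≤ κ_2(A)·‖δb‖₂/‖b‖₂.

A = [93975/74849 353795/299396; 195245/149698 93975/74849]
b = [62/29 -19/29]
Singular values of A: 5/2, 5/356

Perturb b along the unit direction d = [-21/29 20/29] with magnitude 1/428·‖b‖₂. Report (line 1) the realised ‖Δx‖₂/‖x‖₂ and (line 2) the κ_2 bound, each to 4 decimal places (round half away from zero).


0.0026
0.4159

σ_max = 5/2, σ_min = 5/356
κ_2(A) = (5/2) / (5/356) = 178.0000
perturbation bound = 178.0000·1/428 = 0.4159
solve Ax = b  →  x = [98.4966 -102.8414]
‖b‖₂ = 2.2361 and ‖x‖₂ = 142.4006
with δb = [-0.0038 0.0036], A·Δx = δb → ‖Δx‖ = 0.3720
dividing the unrounded norms, ‖Δx‖/‖x‖ = 0.0026
so the bound overstates the realised error by a factor of ≈ 159.2087 (computed from the unrounded values)


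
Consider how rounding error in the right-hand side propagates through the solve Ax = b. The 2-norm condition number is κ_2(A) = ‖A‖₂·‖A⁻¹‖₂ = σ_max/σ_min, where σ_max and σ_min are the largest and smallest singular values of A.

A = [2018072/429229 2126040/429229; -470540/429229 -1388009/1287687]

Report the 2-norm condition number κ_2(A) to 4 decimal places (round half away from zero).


M = AᵀA = [2554445264/109599961 8045579500/328799883; 8045579500/328799883 25346212801/986399649]. tr(M)=57474697/1172889, det(M)=153664/1172889
eigenvalues of AᵀA: λ = (tr ± √(tr²−4·det))/2 = 49, 3136/1172889
σ_max=√49=7, σ_min=√(3136/1172889)=(56/1083) → κ = 135.3750

135.3750


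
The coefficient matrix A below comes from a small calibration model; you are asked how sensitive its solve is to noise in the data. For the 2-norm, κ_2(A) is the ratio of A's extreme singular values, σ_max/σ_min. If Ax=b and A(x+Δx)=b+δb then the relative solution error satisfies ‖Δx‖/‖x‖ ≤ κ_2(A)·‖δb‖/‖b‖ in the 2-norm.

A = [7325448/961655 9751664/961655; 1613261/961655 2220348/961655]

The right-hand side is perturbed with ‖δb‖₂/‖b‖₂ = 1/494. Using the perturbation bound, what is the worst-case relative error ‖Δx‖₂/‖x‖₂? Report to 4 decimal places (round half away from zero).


M = AᵀA = [1338841153/22005481 1785063852/22005481; 1785063852/22005481 2380128400/22005481]. tr(M)=3718969553/22005481, det(M)=7311616/22005481
char-poly roots: 169 and 43264/22005481
σ_max=√169=13, σ_min=√(43264/22005481)=(208/4691) → κ = 293.1875
bound on ‖Δx‖/‖x‖: κ·ε = 293.1875·1/494 = 0.5935

0.5935


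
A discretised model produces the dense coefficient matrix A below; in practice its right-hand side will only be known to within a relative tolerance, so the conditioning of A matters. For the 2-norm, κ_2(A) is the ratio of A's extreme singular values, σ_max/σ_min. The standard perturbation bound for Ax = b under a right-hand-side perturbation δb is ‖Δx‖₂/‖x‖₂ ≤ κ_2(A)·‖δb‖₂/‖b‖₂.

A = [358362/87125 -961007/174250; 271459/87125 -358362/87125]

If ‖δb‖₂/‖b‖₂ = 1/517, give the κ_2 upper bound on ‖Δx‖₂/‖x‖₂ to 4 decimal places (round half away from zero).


form AᵀA = [8084532469/303630625 -10778991417/303630625; -10778991417/303630625 57489109849/1214522500] with trace 3593089589/48580900 and determinant 3418801/48580900
eigenvalues of AᵀA: λ = (tr ± √(tr²−4·det))/2 = 1849/25, 1849/1943236
σ_max=√(1849/25)=(43/5), σ_min=√(1849/1943236)=(43/1394) → κ = 278.8000
worst-case relative error ≤ 278.8000 × 1/517 = 0.5393

0.5393


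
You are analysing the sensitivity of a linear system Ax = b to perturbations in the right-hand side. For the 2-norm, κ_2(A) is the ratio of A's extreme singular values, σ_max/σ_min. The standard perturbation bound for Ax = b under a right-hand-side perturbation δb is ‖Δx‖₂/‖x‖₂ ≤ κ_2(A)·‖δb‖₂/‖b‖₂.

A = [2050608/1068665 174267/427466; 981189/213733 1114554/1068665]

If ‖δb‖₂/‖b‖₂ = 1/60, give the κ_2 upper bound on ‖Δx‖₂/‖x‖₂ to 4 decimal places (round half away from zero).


3.3417

form AᵀA = [167297571081/6757662025 7528193946/1351532405; 7528193946/1351532405 33894361881/27030648100] with trace 83650761/3216020 and determinant 6765201/402002500
eigenvalues of AᵀA: λ = (tr ± √(tr²−4·det))/2 = 2601/100, 2601/4020025
so κ_2 = √((2601/100) / (2601/4020025)) = 200.5000
worst-case relative error ≤ 200.5000 × 1/60 = 3.3417


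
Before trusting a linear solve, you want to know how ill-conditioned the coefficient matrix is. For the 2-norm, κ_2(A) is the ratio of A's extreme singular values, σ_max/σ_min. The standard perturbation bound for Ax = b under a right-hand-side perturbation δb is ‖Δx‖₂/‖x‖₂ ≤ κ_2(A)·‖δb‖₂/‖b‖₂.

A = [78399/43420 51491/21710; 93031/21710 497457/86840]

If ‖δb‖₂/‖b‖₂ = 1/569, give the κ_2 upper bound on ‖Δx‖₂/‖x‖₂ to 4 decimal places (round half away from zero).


AᵀA = [48243161/2231120 64322613/2231120; 64322613/2231120 343058741/8924480]; tr = 107206277/1784896, det = 923521/28558336
λ_max, λ_min = (107206277/1784896 ± √11492773730966025/3185853730816)/2 = 961/16, 961/1784896
σ_max=√(961/16)=(31/4), σ_min=√(961/1784896)=(31/1336) → κ = 334.0000
perturbation bound = 334.0000·1/569 = 0.5870

0.5870


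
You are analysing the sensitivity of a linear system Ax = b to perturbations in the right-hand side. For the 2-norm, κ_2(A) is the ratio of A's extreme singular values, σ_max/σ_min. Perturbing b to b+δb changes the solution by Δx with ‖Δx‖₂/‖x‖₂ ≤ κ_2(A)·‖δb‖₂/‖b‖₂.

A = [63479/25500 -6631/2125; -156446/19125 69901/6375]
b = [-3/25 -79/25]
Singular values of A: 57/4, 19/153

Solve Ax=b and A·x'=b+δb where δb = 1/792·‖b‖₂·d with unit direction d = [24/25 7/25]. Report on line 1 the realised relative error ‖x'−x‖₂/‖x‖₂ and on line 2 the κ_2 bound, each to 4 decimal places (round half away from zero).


from the listed singular values, σ₁ = 57/4, σ_n = 19/153
κ_2(A) = (57/4) / (19/153) = 114.7500
perturbation bound = 114.7500·1/792 = 0.1449
solve Ax = b  →  x = [-6.3158 -5.0000]
‖b‖ = 3.1623, ‖x‖ = 8.0554
δb = ε·‖b‖·d = [0.0038 0.0011]; solving A·Δx = δb gives ‖Δx‖ = 0.0322
dividing the unrounded norms, ‖Δx‖/‖x‖ = 0.0040
realised/bound (from unrounded values) ≈ 0.0275

0.0040
0.1449


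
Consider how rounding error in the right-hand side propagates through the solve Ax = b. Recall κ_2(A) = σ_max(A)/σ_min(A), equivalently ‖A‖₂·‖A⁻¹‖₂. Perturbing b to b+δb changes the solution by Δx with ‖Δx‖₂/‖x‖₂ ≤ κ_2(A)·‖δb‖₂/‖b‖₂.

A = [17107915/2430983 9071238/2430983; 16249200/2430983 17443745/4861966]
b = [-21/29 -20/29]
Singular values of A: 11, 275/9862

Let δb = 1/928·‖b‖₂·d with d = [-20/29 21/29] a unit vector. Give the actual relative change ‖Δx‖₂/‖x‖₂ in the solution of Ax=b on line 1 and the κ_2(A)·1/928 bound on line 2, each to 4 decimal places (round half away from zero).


from the listed singular values, σ₁ = 11, σ_n = 275/9862
condition number: 11 ÷ (275/9862) = 394.4800
κ_2(A)·‖δb‖/‖b‖ = 0.4251
solve Ax = b  →  x = [-0.0802 -0.0428]
‖b‖₂ = 1.0000 and ‖x‖₂ = 0.0909
with δb = [-0.0007 0.0008], A·Δx = δb → ‖Δx‖ = 0.0386
relative error = 0.4251
so the bound is sharp here: realised error equals the bound

0.4251
0.4251


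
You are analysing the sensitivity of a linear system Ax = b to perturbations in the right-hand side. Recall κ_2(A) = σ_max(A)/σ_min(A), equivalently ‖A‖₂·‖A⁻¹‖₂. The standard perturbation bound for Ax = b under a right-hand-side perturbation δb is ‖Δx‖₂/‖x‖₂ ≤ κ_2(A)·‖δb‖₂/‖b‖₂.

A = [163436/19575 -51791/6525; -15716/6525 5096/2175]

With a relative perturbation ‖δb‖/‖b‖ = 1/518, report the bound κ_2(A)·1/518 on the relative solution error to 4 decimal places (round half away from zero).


AᵀA = [46294816/613089 -14696500/204363; -14696500/204363 4665649/68121]; tr = 104977/729, det = 16/81
char-poly roots: 144 and 1/729
σ_max=√144=12, σ_min=√(1/729)=(1/27) → κ = 324.0000
perturbation bound = 324.0000·1/518 = 0.6255

0.6255


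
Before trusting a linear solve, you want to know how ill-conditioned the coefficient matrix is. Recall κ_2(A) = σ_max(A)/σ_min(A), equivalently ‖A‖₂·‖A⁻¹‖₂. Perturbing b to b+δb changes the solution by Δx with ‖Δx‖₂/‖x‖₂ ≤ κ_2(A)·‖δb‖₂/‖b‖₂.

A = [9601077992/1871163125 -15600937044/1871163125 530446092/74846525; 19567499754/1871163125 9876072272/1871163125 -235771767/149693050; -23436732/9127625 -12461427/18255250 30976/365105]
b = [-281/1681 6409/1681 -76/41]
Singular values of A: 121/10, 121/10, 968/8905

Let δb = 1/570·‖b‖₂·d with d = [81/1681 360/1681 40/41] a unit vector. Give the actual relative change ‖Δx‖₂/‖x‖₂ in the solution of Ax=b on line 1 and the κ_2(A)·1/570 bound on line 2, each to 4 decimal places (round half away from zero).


0.0074
0.1953

from the listed singular values, σ₁ = 121/10, σ_n = 968/8905
κ_2(A) = (121/10) / (968/8905) = 111.3125
perturbation bound = 111.3125·1/570 = 0.1953
solve Ax = b  →  x = [1.8443 -5.1428 -7.4091]
‖b‖ = 4.2426, ‖x‖ = 9.2057
with δb = [0.0004 0.0016 0.0073], A·Δx = δb → ‖Δx‖ = 0.0685
relative error = 0.0074
realised/bound (from unrounded values) ≈ 0.0381


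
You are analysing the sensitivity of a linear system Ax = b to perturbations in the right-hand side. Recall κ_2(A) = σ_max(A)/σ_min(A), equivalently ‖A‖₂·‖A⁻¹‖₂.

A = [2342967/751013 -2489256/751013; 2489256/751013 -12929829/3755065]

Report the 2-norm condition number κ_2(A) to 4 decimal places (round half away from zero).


178.6000

M = AᵀA = [13895231625/670654609 -72945157824/3353273045; -72945157824/3353273045 382984974801/16766365225]. tr(M)=868449186/19936225, det(M)=1185921/19936225
λ_max, λ_min = (868449186/19936225 ± √754109417512509696/397453067250625)/2 = 1089/25, 1089/797449
so κ_2 = √((1089/25) / (1089/797449)) = 178.6000


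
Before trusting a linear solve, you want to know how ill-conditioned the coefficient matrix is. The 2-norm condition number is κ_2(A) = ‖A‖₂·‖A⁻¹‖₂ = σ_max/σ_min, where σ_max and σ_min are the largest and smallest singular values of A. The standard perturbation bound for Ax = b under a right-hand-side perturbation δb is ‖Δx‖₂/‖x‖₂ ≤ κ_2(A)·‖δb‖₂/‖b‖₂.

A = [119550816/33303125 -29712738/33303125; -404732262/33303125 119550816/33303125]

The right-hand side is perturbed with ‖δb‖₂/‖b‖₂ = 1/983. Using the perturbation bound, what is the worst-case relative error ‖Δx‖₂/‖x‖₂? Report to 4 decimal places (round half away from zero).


0.0867

AᵀA = [284960962415844/1774557015625 -83101206811392/1774557015625; -83101206811392/1774557015625 24280391049156/1774557015625]; tr = 494786165544/2839291225, det = 474368400/113571649
λ_max, λ_min = (494786165544/2839291225 ± √244678662610180843815936/8061574660362000625)/2 = 4356/25, 2722500/113571649
κ_2(A) = √(λ_max/λ_min) = √((4356/25) / (2722500/113571649)) = 85.2560
perturbation bound = 85.2560·1/983 = 0.0867


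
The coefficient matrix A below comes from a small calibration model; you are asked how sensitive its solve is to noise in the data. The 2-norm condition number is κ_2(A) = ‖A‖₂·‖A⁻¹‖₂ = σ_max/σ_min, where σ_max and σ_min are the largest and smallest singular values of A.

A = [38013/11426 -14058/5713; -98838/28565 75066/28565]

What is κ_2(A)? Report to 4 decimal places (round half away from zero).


157.6000

M = AᵀA = [89417961/3880900 -16764813/970225; -16764813/970225 12575016/970225]. tr(M)=5588721/155236, det(M)=2025/38809
eigenvalues of AᵀA: λ = (tr ± √(tr²−4·det))/2 = 36, 225/155236
κ = σ_max/σ_min = 6/(15/394) = 157.6000


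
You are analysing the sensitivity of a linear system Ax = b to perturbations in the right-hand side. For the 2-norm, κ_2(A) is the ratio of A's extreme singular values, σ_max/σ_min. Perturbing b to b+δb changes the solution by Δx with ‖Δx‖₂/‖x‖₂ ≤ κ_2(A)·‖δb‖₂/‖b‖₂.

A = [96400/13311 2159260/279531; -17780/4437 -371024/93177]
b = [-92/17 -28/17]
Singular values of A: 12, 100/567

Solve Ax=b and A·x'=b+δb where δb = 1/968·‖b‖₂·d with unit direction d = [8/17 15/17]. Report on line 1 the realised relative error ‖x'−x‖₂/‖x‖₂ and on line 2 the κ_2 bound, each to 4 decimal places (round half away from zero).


0.0015
0.0703

from the listed singular values, σ₁ = 12, σ_n = 100/567
condition number: 12 ÷ (100/567) = 68.0400
κ_2(A)·‖δb‖/‖b‖ = 0.0703
solve Ax = b  →  x = [16.1936 -15.8828]
2-norm of b is 5.6569; of x, 22.6824
re-solving with b+δb shifts x by Δx of norm 0.0331
realised ‖Δx‖/‖x‖ = 0.0015
so the bound overstates the realised error by a factor of ≈ 48.1167 (computed from the unrounded values)


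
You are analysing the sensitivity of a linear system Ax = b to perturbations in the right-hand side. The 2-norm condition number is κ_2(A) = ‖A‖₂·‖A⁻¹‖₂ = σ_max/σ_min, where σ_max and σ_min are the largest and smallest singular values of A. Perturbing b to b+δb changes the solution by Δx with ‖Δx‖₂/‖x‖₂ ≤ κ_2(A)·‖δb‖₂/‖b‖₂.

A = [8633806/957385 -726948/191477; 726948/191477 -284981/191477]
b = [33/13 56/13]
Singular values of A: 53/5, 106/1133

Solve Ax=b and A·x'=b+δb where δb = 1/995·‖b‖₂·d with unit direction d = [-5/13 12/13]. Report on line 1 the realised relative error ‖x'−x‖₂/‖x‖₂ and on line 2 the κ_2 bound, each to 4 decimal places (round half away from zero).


largest singular value 53/5, smallest 106/1133
κ_2(A) = (53/5) / (106/1133) = 113.3000
worst-case relative error ≤ 113.3000 × 1/995 = 0.1139
solve Ax = b  →  x = [12.6814 29.4543]
‖b‖ = 5.0000, ‖x‖ = 32.0683
δb = ε·‖b‖·d = [-0.0019 0.0046]; solving A·Δx = δb gives ‖Δx‖ = 0.0537
relative error = 0.0017
realised/bound (from unrounded values) ≈ 0.0147

0.0017
0.1139


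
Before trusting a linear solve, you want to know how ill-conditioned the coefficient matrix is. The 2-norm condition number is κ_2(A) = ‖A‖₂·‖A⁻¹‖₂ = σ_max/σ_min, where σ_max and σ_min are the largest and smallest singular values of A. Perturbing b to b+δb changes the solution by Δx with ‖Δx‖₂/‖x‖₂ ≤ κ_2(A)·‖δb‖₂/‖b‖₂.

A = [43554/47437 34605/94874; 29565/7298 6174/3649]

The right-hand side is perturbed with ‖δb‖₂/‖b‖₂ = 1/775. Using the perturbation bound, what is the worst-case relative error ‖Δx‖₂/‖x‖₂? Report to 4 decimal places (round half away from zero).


0.3445

AᵀA = [92390769/5354596 9623880/1338649; 9623880/1338649 16041321/5354596]; tr = 320805/15842, det = 729/126736
eigenvalues of AᵀA: λ = (tr ± √(tr²−4·det))/2 = 81/4, 9/31684
so κ_2 = √((81/4) / (9/31684)) = 267.0000
worst-case relative error ≤ 267.0000 × 1/775 = 0.3445


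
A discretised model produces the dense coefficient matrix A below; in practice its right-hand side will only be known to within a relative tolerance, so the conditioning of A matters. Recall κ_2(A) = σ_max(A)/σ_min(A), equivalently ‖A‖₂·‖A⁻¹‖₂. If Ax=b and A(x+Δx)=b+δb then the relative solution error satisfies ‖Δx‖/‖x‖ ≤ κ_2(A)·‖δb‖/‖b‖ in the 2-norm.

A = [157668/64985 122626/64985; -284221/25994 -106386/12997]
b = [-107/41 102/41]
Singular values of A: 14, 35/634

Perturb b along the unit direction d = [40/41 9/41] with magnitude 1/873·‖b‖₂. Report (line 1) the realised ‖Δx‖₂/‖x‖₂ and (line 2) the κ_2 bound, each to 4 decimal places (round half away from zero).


largest singular value 14, smallest 35/634
κ_2(A) = 14 / (35/634) = 253.6000
perturbation bound = 253.6000·1/873 = 0.2905
solve Ax = b  →  x = [21.5657 -29.1114]
‖b‖₂ = 3.6056 and ‖x‖₂ = 36.2292
Δx = A⁻¹·δb where δb = 1/873·3.6056·d; ‖Δx‖ = 0.0748
realised ‖Δx‖/‖x‖ = 0.0021
tightness: 0.0021 against a bound of 0.2905 (unrounded ratio ≈ 0.0071)

0.0021
0.2905


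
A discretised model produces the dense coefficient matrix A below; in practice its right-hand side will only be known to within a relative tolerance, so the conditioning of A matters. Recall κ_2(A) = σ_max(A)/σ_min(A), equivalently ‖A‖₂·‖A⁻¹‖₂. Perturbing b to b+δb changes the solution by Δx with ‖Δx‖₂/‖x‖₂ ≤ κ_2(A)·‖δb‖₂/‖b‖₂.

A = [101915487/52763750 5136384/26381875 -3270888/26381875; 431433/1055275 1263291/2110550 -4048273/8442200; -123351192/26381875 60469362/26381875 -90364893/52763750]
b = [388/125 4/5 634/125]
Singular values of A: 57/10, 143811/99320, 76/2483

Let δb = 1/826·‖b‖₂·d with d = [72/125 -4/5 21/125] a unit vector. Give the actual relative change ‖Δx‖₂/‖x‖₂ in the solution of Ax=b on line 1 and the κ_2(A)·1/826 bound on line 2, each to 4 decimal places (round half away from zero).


0.0036
0.2255

largest singular value 57/10, smallest 76/2483
κ = σ_max/σ_min = (57/10)/(76/2483) = 186.2250
κ_2(A)·‖δb‖/‖b‖ = 0.2255
solve Ax = b  →  x = [0.6808 41.4195 50.6130]
2-norm of b is 6.0000; of x, 65.4042
δb = ε·‖b‖·d = [0.0042 -0.0058 0.0012]; solving A·Δx = δb gives ‖Δx‖ = 0.2373
dividing the unrounded norms, ‖Δx‖/‖x‖ = 0.0036
so the bound overstates the realised error by a factor of ≈ 62.1340 (computed from the unrounded values)


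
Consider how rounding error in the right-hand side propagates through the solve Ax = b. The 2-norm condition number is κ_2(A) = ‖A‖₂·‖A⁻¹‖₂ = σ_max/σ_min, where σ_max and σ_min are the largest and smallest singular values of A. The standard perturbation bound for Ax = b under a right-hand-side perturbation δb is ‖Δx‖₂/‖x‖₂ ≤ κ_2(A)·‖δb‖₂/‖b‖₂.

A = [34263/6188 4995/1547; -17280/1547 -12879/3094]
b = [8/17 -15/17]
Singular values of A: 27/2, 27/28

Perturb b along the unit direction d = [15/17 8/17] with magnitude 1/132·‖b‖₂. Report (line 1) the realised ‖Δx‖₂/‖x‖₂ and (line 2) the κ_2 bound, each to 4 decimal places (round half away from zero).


0.1061
0.1061

from the listed singular values, σ₁ = 27/2, σ_n = 27/28
condition number: (27/2) ÷ (27/28) = 14.0000
perturbation bound = 14.0000·1/132 = 0.1061
solve Ax = b  →  x = [0.0684 0.0285]
2-norm of b is 1.0000; of x, 0.0741
re-solving with b+δb shifts x by Δx of norm 0.0079
relative error = 0.1061
so the bound is sharp here: realised error equals the bound


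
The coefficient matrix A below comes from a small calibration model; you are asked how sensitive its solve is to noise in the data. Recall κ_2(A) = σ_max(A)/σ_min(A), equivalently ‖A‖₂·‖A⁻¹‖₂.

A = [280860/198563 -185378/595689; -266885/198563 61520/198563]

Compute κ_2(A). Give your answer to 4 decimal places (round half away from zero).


200.4000

M = AᵀA = [178489825/46881409 -40159160/46881409; -40159160/46881409 81364324/421932681]. tr(M)=1004029/251001, det(M)=100/251001
λ_max, λ_min = (1004029/251001 ± √1007973832441/63001502001)/2 = 4, 25/251001
κ = σ_max/σ_min = 2/(5/501) = 200.4000


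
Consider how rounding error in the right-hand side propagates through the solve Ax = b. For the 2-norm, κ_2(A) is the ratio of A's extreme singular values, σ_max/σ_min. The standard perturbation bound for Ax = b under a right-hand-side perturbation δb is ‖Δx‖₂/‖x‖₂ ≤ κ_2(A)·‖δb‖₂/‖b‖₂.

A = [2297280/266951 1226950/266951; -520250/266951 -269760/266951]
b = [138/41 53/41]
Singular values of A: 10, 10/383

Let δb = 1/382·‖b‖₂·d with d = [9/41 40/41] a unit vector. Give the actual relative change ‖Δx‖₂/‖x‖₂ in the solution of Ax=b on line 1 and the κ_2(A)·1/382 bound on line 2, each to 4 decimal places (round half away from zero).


0.0047
1.0026

from the listed singular values, σ₁ = 10, σ_n = 10/383
κ_2(A) = 10 / (10/383) = 383.0000
perturbation bound = 383.0000·1/382 = 1.0026
solve Ax = b  →  x = [-35.7824 67.7294]
‖b‖₂ = 3.6056 and ‖x‖₂ = 76.6006
Δx = A⁻¹·δb where δb = 1/382·3.6056·d; ‖Δx‖ = 0.3615
relative error = 0.0047
tightness: 0.0047 against a bound of 1.0026 (unrounded ratio ≈ 0.0047)


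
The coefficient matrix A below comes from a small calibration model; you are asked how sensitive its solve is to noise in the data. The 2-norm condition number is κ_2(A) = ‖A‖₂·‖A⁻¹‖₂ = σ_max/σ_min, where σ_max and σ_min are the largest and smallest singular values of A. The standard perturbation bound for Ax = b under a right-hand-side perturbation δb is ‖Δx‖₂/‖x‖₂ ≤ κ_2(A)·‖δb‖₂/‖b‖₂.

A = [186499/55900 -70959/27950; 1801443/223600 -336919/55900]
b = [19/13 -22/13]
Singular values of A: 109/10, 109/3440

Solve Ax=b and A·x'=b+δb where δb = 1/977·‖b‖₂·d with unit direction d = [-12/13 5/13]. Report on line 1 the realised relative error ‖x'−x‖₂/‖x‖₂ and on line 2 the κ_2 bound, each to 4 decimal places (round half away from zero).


0.0011
0.3521

σ_max = 109/10, σ_min = 109/3440
κ = σ_max/σ_min = (109/10)/(109/3440) = 344.0000
perturbation bound = 344.0000·1/977 = 0.3521
solve Ax = b  →  x = [-37.9450 -50.4404]
‖b‖ = 2.2361, ‖x‖ = 63.1193
δb = ε·‖b‖·d = [-0.0021 0.0009]; solving A·Δx = δb gives ‖Δx‖ = 0.0722
relative error = 0.0011
tightness: 0.0011 against a bound of 0.3521 (unrounded ratio ≈ 0.0033)


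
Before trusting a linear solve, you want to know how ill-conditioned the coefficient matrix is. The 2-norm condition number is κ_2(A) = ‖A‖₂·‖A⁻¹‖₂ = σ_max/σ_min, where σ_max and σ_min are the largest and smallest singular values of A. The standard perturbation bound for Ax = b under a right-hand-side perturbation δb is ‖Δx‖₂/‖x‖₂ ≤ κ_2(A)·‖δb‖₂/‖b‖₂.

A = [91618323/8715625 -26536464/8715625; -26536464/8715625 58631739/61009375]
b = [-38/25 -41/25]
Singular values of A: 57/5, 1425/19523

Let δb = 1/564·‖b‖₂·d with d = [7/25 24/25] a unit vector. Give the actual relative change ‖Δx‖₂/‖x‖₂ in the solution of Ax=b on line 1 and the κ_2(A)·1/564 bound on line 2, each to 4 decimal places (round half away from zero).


0.0020
0.2769

from the listed singular values, σ₁ = 57/5, σ_n = 1425/19523
condition number: (57/5) ÷ (1425/19523) = 156.1840
perturbation bound = 156.1840·1/564 = 0.2769
solve Ax = b  →  x = [-7.7564 -26.2801]
2-norm of b is 2.2361; of x, 27.4008
Δx = A⁻¹·δb where δb = 1/564·2.2361·d; ‖Δx‖ = 0.0543
realised ‖Δx‖/‖x‖ = 0.0020
so the bound overstates the realised error by a factor of ≈ 139.6959 (computed from the unrounded values)


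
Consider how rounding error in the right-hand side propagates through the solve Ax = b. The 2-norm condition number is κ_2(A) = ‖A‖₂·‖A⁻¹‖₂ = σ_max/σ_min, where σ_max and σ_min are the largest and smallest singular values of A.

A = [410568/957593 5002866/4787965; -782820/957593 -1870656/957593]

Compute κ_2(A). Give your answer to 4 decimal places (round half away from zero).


form AᵀA = [2703713616/3172956241 32442738192/15864781205; 32442738192/15864781205 389316660804/79323906025] with trace 2703606516/469372225 and determinant 5184/18774889
char-poly roots: 144/25 and 900/18774889
κ = σ_max/σ_min = (12/5)/(30/4333) = 346.6400

346.6400


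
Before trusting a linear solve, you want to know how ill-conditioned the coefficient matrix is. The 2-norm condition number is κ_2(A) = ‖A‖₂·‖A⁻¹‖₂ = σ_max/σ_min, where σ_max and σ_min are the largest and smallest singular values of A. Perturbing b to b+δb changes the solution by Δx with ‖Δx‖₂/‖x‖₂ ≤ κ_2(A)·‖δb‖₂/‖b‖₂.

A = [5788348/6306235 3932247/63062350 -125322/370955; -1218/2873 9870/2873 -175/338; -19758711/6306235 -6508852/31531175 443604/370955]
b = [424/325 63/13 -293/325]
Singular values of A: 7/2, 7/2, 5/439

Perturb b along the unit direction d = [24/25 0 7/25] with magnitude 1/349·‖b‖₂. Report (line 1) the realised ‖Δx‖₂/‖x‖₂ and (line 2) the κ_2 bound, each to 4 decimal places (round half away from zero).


largest singular value 7/2, smallest 5/439
κ_2(A) = (7/2) / (5/439) = 307.3000
perturbation bound = 307.3000·1/349 = 0.8805
solve Ax = b  →  x = [29.9567 17.2721 80.7165]
‖b‖₂ = 5.0990 and ‖x‖₂ = 87.8116
with δb = [0.0140 0.0000 0.0041], A·Δx = δb → ‖Δx‖ = 1.2828
realised ‖Δx‖/‖x‖ = 0.0146
tightness: 0.0146 against a bound of 0.8805 (unrounded ratio ≈ 0.0166)

0.0146
0.8805


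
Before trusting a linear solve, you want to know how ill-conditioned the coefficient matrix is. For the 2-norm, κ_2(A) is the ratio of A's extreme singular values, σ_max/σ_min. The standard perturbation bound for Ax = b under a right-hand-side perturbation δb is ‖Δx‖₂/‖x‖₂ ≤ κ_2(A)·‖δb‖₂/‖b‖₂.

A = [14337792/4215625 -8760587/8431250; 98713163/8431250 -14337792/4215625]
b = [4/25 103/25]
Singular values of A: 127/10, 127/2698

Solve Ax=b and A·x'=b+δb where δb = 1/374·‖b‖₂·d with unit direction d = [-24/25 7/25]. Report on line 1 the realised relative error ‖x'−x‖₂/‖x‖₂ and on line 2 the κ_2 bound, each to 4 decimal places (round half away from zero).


σ_max = 127/10, σ_min = 127/2698
κ = σ_max/σ_min = (127/10)/(127/2698) = 269.8000
worst-case relative error ≤ 269.8000 × 1/374 = 0.7214
solve Ax = b  →  x = [6.2507 20.3061]
‖b‖ = 4.1231, ‖x‖ = 21.2464
with δb = [-0.0106 0.0031], A·Δx = δb → ‖Δx‖ = 0.2342
realised ‖Δx‖/‖x‖ = 0.0110
tightness: 0.0110 against a bound of 0.7214 (unrounded ratio ≈ 0.0153)

0.0110
0.7214


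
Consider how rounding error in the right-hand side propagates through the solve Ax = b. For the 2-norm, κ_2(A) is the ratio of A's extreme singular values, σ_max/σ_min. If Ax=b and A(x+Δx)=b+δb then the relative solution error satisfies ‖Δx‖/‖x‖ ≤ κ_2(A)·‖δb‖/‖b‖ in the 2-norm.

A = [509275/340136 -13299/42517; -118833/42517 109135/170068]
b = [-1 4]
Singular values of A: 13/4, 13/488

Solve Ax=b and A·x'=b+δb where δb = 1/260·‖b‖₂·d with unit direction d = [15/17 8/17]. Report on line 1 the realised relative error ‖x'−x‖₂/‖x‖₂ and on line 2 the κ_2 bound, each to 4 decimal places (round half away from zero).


largest singular value 13/4, smallest 13/488
κ = σ_max/σ_min = (13/4)/(13/488) = 122.0000
κ_2(A)·‖δb‖/‖b‖ = 0.4692
solve Ax = b  →  x = [7.0394 36.8931]
‖b‖ = 4.1231, ‖x‖ = 37.5586
Δx = A⁻¹·δb where δb = 1/260·4.1231·d; ‖Δx‖ = 0.5953
dividing the unrounded norms, ‖Δx‖/‖x‖ = 0.0158
so the bound overstates the realised error by a factor of ≈ 29.6052 (computed from the unrounded values)

0.0158
0.4692


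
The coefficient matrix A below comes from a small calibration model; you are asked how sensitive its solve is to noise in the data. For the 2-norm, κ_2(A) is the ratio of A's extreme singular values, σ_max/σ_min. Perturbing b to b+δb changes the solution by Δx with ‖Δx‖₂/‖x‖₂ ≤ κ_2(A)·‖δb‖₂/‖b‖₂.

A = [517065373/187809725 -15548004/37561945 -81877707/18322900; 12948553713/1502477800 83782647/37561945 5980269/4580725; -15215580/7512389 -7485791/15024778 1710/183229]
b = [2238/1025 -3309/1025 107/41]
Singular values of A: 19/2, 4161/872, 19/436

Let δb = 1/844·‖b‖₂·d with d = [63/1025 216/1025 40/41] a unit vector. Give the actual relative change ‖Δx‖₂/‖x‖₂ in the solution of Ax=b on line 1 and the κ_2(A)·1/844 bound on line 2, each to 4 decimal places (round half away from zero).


0.0028
0.2583

σ_max = 19/2, σ_min = 19/436
κ_2(A) = (19/2) / (19/436) = 218.0000
κ_2(A)·‖δb‖/‖b‖ = 0.2583
solve Ax = b  →  x = [9.5509 -43.8872 9.4611]
‖b‖₂ = 4.6904 and ‖x‖₂ = 45.9001
Δx = A⁻¹·δb where δb = 1/844·4.6904·d; ‖Δx‖ = 0.1275
realised ‖Δx‖/‖x‖ = 0.0028
realised/bound (from unrounded values) ≈ 0.0108


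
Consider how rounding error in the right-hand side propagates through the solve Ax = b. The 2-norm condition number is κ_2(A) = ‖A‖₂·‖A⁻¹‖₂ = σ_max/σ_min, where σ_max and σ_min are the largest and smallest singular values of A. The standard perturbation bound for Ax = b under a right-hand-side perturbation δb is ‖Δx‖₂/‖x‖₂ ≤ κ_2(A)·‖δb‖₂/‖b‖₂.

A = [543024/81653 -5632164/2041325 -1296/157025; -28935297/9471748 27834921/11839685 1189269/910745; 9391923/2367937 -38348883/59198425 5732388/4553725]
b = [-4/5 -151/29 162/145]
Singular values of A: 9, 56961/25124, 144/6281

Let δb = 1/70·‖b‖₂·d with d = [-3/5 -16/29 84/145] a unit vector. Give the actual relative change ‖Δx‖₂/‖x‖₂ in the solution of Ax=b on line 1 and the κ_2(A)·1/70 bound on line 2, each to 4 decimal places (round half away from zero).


σ_max = 9, σ_min = 144/6281
condition number: 9 ÷ (144/6281) = 392.5625
worst-case relative error ≤ 392.5625 × 1/70 = 5.6080
solve Ax = b  →  x = [-53.7840 -129.6594 103.6248]
2-norm of b is 5.3852; of x, 174.4774
Δx = A⁻¹·δb where δb = 1/70·5.3852·d; ‖Δx‖ = 3.3556
relative error = 0.0192
realised/bound (from unrounded values) ≈ 0.0034

0.0192
5.6080


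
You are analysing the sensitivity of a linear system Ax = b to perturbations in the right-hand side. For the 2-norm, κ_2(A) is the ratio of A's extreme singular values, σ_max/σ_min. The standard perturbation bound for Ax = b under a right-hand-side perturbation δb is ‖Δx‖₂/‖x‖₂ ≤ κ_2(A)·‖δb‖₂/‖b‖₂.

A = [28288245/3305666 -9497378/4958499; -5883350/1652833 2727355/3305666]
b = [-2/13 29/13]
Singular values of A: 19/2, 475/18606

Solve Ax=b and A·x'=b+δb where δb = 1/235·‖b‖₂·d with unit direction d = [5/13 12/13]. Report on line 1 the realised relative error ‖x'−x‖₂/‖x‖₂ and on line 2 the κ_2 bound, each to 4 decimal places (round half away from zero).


σ_max = 19/2, σ_min = 475/18606
condition number: (19/2) ÷ (475/18606) = 372.1200
perturbation bound = 372.1200·1/235 = 1.5835
solve Ax = b  →  x = [17.0941 76.4534]
2-norm of b is 2.2361; of x, 78.3411
δb = ε·‖b‖·d = [0.0037 0.0088]; solving A·Δx = δb gives ‖Δx‖ = 0.3727
realised ‖Δx‖/‖x‖ = 0.0048
realised/bound (from unrounded values) ≈ 0.0030

0.0048
1.5835


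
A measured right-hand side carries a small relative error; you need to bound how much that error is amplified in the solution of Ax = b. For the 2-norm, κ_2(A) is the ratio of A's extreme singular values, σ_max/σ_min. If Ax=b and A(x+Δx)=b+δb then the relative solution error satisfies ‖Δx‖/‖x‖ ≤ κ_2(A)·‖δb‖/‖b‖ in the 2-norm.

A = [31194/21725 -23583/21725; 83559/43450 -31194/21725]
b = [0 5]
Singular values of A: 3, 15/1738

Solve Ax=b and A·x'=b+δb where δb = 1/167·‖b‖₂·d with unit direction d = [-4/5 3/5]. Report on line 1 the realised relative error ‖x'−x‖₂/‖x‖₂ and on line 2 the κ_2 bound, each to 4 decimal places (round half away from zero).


0.0100
2.0814

from the listed singular values, σ₁ = 3, σ_n = 15/1738
κ_2(A) = 3 / (15/1738) = 347.6000
worst-case relative error ≤ 347.6000 × 1/167 = 2.0814
solve Ax = b  →  x = [209.6267 277.2800]
‖b‖ = 5.0000, ‖x‖ = 347.6026
Δx = A⁻¹·δb where δb = 1/167·5.0000·d; ‖Δx‖ = 3.4691
dividing the unrounded norms, ‖Δx‖/‖x‖ = 0.0100
tightness: 0.0100 against a bound of 2.0814 (unrounded ratio ≈ 0.0048)


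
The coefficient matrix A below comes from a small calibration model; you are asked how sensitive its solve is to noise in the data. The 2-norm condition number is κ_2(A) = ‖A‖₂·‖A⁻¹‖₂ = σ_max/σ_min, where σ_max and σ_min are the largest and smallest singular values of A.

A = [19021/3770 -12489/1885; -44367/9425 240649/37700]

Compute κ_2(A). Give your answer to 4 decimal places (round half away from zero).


130.0000

form AᵀA = [20117341/422500 -26818713/422500; -26818713/422500 143046361/1690000] with trace 8940629/67600 and determinant 279841/270400
eigenvalues of AᵀA: λ = (tr ± √(tr²−4·det))/2 = 529/4, 529/67600
σ_max=√(529/4)=(23/2), σ_min=√(529/67600)=(23/260) → κ = 130.0000


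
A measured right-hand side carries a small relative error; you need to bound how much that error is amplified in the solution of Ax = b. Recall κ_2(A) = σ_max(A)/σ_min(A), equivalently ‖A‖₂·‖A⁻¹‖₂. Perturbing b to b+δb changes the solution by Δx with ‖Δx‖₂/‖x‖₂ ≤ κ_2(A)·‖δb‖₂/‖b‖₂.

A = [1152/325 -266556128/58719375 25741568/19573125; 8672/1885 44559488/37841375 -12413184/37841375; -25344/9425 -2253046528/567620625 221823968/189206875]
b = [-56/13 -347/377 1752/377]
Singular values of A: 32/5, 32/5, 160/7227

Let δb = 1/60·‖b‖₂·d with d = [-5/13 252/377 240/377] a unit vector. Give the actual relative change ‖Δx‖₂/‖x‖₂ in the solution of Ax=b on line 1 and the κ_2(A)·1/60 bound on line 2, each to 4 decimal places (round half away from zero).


σ_max = 32/5, σ_min = 160/7227
κ = σ_max/σ_min = (32/5)/(160/7227) = 289.0800
κ_2(A)·‖δb‖/‖b‖ = 4.8180
solve Ax = b  →  x = [-0.7813 50.5890 173.4480]
2-norm of b is 6.4031; of x, 180.6767
re-solving with b+δb shifts x by Δx of norm 4.8204
realised ‖Δx‖/‖x‖ = 0.0267
tightness: 0.0267 against a bound of 4.8180 (unrounded ratio ≈ 0.0055)

0.0267
4.8180


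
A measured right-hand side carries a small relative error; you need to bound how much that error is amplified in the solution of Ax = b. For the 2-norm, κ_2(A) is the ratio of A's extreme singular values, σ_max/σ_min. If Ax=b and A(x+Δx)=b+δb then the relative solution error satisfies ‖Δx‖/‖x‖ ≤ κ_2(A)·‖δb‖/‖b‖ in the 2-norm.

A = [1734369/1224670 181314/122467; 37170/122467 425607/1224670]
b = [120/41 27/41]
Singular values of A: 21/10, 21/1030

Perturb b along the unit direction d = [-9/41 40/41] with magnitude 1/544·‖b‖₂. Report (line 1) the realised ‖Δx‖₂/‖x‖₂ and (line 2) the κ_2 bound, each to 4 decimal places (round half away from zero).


0.1893
0.1893

σ_max = 21/10, σ_min = 21/1030
κ = σ_max/σ_min = (21/10)/(21/1030) = 103.0000
bound on ‖Δx‖/‖x‖: κ·ε = 103.0000·1/544 = 0.1893
solve Ax = b  →  x = [0.9852 1.0345]
‖b‖ = 3.0000, ‖x‖ = 1.4286
Δx = A⁻¹·δb where δb = 1/544·3.0000·d; ‖Δx‖ = 0.2705
dividing the unrounded norms, ‖Δx‖/‖x‖ = 0.1893
tightness: 0.1893 against a bound of 0.1893; the bound is attained (ratio 1)


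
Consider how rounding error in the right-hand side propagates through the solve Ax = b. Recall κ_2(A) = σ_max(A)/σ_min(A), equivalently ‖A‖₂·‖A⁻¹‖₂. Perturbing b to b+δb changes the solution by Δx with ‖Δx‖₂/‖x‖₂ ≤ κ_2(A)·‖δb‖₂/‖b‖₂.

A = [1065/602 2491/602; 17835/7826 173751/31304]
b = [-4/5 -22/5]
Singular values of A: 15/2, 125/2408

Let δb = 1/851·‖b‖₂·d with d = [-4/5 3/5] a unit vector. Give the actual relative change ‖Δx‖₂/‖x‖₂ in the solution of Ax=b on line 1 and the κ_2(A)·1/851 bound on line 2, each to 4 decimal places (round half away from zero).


from the listed singular values, σ₁ = 15/2, σ_n = 125/2408
κ = σ_max/σ_min = (15/2)/(125/2408) = 144.4800
bound on ‖Δx‖/‖x‖: κ·ε = 144.4800·1/851 = 0.1698
solve Ax = b  →  x = [35.3592 -15.3108]
‖b‖ = 4.4721, ‖x‖ = 38.5317
δb = ε·‖b‖·d = [-0.0042 0.0032]; solving A·Δx = δb gives ‖Δx‖ = 0.1012
relative error = 0.0026
tightness: 0.0026 against a bound of 0.1698 (unrounded ratio ≈ 0.0155)

0.0026
0.1698
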